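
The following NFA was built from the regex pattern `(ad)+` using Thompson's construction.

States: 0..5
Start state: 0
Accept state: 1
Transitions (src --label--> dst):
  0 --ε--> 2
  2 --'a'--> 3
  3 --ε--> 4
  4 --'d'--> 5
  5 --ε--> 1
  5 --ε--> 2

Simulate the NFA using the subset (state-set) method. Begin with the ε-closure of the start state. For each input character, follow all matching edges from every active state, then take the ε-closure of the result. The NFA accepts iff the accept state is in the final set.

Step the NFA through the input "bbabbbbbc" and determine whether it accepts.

S₀ = ε-closure({0}) = {0,2}
'b' @ 1: {}  — no active states
rest 'babbbbbc' ignored (set empty)
end set {} — state 1 not in

Answer: REJECT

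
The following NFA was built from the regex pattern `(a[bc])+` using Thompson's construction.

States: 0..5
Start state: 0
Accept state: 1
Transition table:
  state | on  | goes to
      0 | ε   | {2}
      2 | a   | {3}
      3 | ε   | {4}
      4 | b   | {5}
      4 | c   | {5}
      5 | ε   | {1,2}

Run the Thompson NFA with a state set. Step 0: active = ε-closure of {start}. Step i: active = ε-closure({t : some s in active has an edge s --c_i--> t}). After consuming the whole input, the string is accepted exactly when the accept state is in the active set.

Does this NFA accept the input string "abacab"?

initial (ε-close {0}): {0,2}
'a' @ 1: {3,4}
'b' @ 2: {1,2,5}  [accepting]
'a' @ 3: {3,4}
'c' @ 4: {1,2,5}  [accepting]
'a' @ 5: {3,4}
'b' @ 6: {1,2,5}  [accepting]
end set {1,2,5} — state 1 in

Answer: ACCEPT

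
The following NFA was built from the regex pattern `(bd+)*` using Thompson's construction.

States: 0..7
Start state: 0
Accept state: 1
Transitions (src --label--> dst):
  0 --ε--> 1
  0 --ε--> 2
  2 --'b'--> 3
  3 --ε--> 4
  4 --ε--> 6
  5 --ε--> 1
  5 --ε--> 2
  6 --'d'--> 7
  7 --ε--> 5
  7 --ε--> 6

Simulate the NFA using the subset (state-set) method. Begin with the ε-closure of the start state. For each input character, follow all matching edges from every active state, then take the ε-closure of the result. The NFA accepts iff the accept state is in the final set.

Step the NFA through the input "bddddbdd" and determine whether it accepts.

Answer: ACCEPT

Steps:
S₀ = ε-closure({0}) = {0,1,2}
'b' @ 1: {3,4,6}
'd' @ 2: {1,2,5,6,7}  (accept∈set)
'd' @ 3: {1,2,5,6,7}  (accept∈set)
'd' @ 4: {1,2,5,6,7}  (accept∈set)
'd' @ 5: {1,2,5,6,7}  (accept∈set)
'b' @ 6: {3,4,6}
'd' @ 7: {1,2,5,6,7}  (accept∈set)
'd' @ 8: {1,2,5,6,7}  (accept∈set)
end set {1,2,5,6,7} — state 1 in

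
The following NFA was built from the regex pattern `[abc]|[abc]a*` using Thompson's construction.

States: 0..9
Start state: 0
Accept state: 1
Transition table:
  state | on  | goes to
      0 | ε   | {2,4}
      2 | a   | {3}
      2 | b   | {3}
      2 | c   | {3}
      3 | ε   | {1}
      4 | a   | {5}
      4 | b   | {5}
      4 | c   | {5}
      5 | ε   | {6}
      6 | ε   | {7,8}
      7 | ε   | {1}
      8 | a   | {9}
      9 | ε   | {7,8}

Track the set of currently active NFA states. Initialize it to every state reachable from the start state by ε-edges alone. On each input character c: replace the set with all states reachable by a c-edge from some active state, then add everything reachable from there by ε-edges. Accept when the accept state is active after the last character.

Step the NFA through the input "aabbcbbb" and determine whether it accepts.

S₀ = ε-closure({0}) = {0,2,4}
'a' @ 1: {1,3,5,6,7,8}  (accept∈set)
'a' @ 2: {1,7,8,9}  (accept∈set)
'b' @ 3: {}  — dead — no transitions
rest 'bcbbb' ignored (set empty)
final: {}; accept 1 not in set

Answer: REJECT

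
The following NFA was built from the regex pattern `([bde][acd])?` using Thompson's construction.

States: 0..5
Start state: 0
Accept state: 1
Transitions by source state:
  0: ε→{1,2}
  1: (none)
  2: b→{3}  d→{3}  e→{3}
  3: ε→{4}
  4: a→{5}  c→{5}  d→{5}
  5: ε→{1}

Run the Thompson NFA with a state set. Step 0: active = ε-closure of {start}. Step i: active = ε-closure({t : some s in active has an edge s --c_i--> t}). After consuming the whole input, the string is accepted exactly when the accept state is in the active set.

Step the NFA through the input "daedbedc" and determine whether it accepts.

Answer: REJECT

Steps:
S₀ = ε-closure({0}) = {0,1,2}
'd' @ 1: {3,4}
'a' @ 2: {1,5}  [accepting]
'e' @ 3: {}  — dead — no transitions
rest 'dbedc' ignored (set empty)
end set {} — state 1 not in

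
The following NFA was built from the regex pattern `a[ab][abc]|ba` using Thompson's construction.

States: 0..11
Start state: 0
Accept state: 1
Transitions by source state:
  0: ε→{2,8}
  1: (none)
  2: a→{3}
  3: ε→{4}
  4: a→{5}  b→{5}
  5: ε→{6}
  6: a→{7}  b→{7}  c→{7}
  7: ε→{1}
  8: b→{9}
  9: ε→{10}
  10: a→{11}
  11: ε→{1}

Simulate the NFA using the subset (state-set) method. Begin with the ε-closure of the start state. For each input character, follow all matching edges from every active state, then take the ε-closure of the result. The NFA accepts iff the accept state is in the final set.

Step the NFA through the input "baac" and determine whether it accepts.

Answer: REJECT

Trace:
start: ε-closure({0}) = {0,2,8}
'b' @ 1: {9,10}
'a' @ 2: {1,11}  ✓accept
'a' @ 3: {}  — no active states
rest 'c' ignored (set empty)
after full input: {}  (accept=1 not in)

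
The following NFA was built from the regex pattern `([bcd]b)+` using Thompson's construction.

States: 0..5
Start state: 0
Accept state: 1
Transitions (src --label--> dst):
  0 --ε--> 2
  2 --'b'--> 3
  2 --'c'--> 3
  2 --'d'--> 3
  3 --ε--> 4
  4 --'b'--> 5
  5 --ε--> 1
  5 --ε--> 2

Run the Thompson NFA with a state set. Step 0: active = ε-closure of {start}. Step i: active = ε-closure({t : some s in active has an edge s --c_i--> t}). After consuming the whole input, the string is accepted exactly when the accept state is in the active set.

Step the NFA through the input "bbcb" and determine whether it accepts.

Answer: ACCEPT

Steps:
S₀ = ε-closure({0}) = {0,2}
'b' @ 1: {3,4}
'b' @ 2: {1,2,5}  ✓accept
'c' @ 3: {3,4}
'b' @ 4: {1,2,5}  ✓accept
after full input: {1,2,5}  (accept=1 in)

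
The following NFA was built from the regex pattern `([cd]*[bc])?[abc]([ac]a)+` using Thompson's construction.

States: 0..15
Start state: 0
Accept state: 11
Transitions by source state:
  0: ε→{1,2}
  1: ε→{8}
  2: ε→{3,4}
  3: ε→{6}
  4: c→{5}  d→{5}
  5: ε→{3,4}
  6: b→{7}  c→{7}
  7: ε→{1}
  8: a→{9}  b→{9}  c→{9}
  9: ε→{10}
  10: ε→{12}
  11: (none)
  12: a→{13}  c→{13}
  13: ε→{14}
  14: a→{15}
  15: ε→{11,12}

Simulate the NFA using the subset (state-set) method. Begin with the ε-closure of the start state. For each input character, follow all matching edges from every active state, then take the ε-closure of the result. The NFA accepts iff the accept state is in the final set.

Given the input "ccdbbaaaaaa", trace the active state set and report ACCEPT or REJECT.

Answer: ACCEPT

Trace:
start: ε-closure({0}) = {0,1,2,3,4,6,8}
'c' @ 1: {1,3,4,5,6,7,8,9,10,12}
'c' @ 2: {1,3,4,5,6,7,8,9,10,12,13,14}
'd' @ 3: {3,4,5,6}
'b' @ 4: {1,7,8}
'b' @ 5: {9,10,12}
'a' @ 6: {13,14}
'a' @ 7: {11,12,15}  (accept∈set)
'a' @ 8: {13,14}
'a' @ 9: {11,12,15}  (accept∈set)
'a' @ 10: {13,14}
'a' @ 11: {11,12,15}  (accept∈set)
final: {11,12,15}; accept 11 in set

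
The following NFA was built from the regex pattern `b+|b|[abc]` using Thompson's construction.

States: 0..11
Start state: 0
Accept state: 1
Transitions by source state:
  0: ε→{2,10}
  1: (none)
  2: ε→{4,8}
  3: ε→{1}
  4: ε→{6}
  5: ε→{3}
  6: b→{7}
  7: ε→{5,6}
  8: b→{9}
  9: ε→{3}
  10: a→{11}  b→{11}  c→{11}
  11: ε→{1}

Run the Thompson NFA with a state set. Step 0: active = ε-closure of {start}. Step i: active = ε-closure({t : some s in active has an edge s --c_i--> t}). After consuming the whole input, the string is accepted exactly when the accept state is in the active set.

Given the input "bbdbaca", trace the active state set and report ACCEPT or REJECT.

Answer: REJECT

Trace:
S₀ = ε-closure({0}) = {0,2,4,6,8,10}
'b' @ 1: {1,3,5,6,7,9,11}  ✓accept
'b' @ 2: {1,3,5,6,7}  ✓accept
'd' @ 3: {}  — no active states
rest 'baca' ignored (set empty)
after full input: {}  (accept=1 not in)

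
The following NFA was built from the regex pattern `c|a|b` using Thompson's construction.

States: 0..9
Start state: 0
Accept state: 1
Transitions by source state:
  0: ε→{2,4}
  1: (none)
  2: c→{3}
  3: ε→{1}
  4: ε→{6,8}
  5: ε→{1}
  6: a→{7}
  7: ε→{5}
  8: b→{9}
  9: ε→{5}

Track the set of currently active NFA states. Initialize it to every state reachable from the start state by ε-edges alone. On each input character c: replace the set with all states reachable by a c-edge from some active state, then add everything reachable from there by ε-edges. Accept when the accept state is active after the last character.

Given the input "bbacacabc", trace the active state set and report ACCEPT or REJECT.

Answer: REJECT

Derivation:
S₀ = ε-closure({0}) = {0,2,4,6,8}
'b' @ 1: {1,5,9}  (accept∈set)
'b' @ 2: {}  — state set empty
rest 'acacabc' ignored (set empty)
final: {}; accept 1 not in set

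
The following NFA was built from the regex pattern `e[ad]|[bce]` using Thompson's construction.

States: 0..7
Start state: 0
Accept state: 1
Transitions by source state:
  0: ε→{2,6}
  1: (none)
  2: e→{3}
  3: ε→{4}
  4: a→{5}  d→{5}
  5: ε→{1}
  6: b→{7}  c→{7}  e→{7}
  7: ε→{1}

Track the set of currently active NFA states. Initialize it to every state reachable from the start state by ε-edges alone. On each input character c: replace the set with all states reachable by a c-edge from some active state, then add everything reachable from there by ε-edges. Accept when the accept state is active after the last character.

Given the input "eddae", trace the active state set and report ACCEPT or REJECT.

start: ε-closure({0}) = {0,2,6}
'e' @ 1: {1,3,4,7}  (accept∈set)
'd' @ 2: {1,5}  (accept∈set)
'd' @ 3: {}  — state set empty
rest 'ae' ignored (set empty)
after full input: {}  (accept=1 not in)

Answer: REJECT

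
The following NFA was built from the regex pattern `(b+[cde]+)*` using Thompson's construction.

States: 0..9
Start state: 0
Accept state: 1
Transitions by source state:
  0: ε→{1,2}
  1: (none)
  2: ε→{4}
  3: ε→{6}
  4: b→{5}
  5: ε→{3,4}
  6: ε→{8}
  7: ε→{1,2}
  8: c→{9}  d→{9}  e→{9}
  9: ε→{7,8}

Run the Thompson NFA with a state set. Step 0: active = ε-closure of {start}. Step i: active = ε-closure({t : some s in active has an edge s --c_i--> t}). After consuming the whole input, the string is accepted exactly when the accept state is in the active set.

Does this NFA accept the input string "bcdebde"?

start: ε-closure({0}) = {0,1,2,4}
'b' @ 1: {3,4,5,6,8}
'c' @ 2: {1,2,4,7,8,9}  ✓accept
'd' @ 3: {1,2,4,7,8,9}  ✓accept
'e' @ 4: {1,2,4,7,8,9}  ✓accept
'b' @ 5: {3,4,5,6,8}
'd' @ 6: {1,2,4,7,8,9}  ✓accept
'e' @ 7: {1,2,4,7,8,9}  ✓accept
end set {1,2,4,7,8,9} — state 1 in

Answer: ACCEPT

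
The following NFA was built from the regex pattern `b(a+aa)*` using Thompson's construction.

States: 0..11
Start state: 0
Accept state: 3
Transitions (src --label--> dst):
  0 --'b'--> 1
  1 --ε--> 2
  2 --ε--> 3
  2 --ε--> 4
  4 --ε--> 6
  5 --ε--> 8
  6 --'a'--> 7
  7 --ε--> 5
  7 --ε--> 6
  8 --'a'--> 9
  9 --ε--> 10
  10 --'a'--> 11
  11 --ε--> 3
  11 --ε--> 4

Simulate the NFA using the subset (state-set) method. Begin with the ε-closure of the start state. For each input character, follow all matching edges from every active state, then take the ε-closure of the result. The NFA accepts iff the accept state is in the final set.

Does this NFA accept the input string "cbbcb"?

Answer: REJECT

Derivation:
S₀ = ε-closure({0}) = {0}
'c' @ 1: {}  — dead — no transitions
rest 'bbcb' ignored (set empty)
final: {}; accept 3 not in set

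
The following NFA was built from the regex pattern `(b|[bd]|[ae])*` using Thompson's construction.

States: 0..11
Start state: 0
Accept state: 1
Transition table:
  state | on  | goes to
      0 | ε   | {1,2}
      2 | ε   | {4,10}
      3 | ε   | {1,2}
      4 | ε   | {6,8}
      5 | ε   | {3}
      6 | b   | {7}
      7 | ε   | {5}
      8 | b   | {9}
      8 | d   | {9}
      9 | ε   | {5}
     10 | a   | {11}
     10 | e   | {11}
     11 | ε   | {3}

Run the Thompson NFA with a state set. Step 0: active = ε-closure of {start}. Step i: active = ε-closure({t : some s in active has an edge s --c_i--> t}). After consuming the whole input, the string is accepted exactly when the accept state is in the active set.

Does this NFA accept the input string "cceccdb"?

Answer: REJECT

Trace:
initial (ε-close {0}): {0,1,2,4,6,8,10}
'c' @ 1: {}  — dead — no transitions
rest 'ceccdb' ignored (set empty)
after full input: {}  (accept=1 not in)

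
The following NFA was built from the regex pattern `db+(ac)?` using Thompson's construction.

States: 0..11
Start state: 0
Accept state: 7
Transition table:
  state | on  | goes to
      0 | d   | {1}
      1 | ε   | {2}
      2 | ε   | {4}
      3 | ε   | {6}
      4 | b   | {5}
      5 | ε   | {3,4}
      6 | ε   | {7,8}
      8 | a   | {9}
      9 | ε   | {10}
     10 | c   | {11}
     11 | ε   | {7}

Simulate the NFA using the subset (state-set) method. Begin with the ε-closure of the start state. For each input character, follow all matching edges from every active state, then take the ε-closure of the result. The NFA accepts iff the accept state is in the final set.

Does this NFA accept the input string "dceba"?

Answer: REJECT

Derivation:
start: ε-closure({0}) = {0}
'd' @ 1: {1,2,4}
'c' @ 2: {}  — no active states
rest 'eba' ignored (set empty)
after full input: {}  (accept=7 not in)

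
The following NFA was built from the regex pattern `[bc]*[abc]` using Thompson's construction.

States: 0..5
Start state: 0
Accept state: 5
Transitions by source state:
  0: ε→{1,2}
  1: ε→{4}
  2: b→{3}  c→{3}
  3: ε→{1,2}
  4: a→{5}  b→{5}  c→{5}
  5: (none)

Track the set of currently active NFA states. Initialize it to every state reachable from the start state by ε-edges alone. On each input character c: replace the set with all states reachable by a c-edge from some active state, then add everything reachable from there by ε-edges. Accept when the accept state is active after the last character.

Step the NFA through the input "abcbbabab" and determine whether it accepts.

Answer: REJECT

Trace:
start: ε-closure({0}) = {0,1,2,4}
'a' @ 1: {5}  [accepting]
'b' @ 2: {}  — state set empty
rest 'cbbabab' ignored (set empty)
final: {}; accept 5 not in set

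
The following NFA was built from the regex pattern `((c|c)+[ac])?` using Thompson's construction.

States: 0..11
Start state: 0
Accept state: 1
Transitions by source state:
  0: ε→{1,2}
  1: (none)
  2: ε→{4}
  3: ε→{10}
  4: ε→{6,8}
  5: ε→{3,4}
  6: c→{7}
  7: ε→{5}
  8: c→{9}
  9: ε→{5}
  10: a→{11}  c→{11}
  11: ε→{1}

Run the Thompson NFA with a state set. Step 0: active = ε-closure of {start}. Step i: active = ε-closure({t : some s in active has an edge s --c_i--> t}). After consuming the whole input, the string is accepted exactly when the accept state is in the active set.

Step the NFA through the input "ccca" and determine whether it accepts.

start: ε-closure({0}) = {0,1,2,4,6,8}
'c' @ 1: {3,4,5,6,7,8,9,10}
'c' @ 2: {1,3,4,5,6,7,8,9,10,11}  ✓accept
'c' @ 3: {1,3,4,5,6,7,8,9,10,11}  ✓accept
'a' @ 4: {1,11}  ✓accept
after full input: {1,11}  (accept=1 in)

Answer: ACCEPT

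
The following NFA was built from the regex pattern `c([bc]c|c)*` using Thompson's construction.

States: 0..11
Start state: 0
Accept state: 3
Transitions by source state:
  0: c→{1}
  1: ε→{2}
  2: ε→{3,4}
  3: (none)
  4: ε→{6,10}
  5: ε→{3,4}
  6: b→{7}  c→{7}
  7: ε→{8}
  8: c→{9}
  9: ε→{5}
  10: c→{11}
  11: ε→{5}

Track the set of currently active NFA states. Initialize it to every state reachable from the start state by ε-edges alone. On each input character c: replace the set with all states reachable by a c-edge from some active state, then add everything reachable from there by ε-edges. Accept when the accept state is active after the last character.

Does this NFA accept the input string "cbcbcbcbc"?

initial (ε-close {0}): {0}
'c' @ 1: {1,2,3,4,6,10}  [accepting]
'b' @ 2: {7,8}
'c' @ 3: {3,4,5,6,9,10}  [accepting]
'b' @ 4: {7,8}
'c' @ 5: {3,4,5,6,9,10}  [accepting]
'b' @ 6: {7,8}
'c' @ 7: {3,4,5,6,9,10}  [accepting]
'b' @ 8: {7,8}
'c' @ 9: {3,4,5,6,9,10}  [accepting]
after full input: {3,4,5,6,9,10}  (accept=3 in)

Answer: ACCEPT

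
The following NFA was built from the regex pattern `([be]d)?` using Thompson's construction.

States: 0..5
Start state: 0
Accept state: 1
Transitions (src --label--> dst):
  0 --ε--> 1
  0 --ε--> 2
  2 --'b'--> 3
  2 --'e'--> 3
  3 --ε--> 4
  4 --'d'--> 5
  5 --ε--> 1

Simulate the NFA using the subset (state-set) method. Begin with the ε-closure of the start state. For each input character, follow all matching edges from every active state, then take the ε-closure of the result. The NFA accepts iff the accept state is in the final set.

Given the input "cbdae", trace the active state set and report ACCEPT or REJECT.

initial (ε-close {0}): {0,1,2}
'c' @ 1: {}  — state set empty
rest 'bdae' ignored (set empty)
final: {}; accept 1 not in set

Answer: REJECT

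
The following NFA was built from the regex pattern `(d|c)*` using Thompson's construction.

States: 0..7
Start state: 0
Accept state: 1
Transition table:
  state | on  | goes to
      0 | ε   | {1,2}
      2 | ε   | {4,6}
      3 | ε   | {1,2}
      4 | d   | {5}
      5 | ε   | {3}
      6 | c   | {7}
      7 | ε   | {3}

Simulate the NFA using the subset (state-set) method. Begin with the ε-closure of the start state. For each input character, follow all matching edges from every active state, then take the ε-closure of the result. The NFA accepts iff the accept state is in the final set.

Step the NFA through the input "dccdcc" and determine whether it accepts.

Answer: ACCEPT

Steps:
S₀ = ε-closure({0}) = {0,1,2,4,6}
'd' @ 1: {1,2,3,4,5,6}  [accepting]
'c' @ 2: {1,2,3,4,6,7}  [accepting]
'c' @ 3: {1,2,3,4,6,7}  [accepting]
'd' @ 4: {1,2,3,4,5,6}  [accepting]
'c' @ 5: {1,2,3,4,6,7}  [accepting]
'c' @ 6: {1,2,3,4,6,7}  [accepting]
final: {1,2,3,4,6,7}; accept 1 in set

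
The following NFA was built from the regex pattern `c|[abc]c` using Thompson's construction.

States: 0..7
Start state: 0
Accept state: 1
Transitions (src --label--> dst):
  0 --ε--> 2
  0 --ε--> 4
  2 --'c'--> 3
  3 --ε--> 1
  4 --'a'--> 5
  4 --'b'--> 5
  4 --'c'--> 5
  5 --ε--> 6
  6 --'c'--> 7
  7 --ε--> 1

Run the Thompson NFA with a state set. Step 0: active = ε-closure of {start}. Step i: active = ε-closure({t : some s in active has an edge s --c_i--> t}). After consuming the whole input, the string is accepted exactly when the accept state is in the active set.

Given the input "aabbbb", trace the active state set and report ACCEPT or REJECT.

Answer: REJECT

Derivation:
start: ε-closure({0}) = {0,2,4}
'a' @ 1: {5,6}
'a' @ 2: {}  — dead — no transitions
rest 'bbbb' ignored (set empty)
end set {} — state 1 not in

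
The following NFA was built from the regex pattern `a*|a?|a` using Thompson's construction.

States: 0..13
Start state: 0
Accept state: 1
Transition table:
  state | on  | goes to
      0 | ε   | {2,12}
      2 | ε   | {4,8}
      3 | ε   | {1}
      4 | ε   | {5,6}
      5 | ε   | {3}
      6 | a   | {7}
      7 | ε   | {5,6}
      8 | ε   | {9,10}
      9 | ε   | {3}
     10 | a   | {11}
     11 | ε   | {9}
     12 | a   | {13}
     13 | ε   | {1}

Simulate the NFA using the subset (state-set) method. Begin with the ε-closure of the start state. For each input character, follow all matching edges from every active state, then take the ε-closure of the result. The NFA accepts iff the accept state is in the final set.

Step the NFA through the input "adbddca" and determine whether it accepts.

Answer: REJECT

Steps:
initial (ε-close {0}): {0,1,2,3,4,5,6,8,9,10,12}
'a' @ 1: {1,3,5,6,7,9,11,13}  ✓accept
'd' @ 2: {}  — state set empty
rest 'bddca' ignored (set empty)
after full input: {}  (accept=1 not in)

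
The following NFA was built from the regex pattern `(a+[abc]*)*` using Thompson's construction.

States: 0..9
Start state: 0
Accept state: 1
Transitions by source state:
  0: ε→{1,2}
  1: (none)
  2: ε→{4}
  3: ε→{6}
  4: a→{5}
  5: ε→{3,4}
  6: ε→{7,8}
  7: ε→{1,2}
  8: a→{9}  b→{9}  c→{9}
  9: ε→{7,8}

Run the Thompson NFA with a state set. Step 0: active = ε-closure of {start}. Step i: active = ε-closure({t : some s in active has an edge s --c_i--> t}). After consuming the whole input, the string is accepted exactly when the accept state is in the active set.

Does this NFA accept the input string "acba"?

S₀ = ε-closure({0}) = {0,1,2,4}
'a' @ 1: {1,2,3,4,5,6,7,8}  [accepting]
'c' @ 2: {1,2,4,7,8,9}  [accepting]
'b' @ 3: {1,2,4,7,8,9}  [accepting]
'a' @ 4: {1,2,3,4,5,6,7,8,9}  [accepting]
after full input: {1,2,3,4,5,6,7,8,9}  (accept=1 in)

Answer: ACCEPT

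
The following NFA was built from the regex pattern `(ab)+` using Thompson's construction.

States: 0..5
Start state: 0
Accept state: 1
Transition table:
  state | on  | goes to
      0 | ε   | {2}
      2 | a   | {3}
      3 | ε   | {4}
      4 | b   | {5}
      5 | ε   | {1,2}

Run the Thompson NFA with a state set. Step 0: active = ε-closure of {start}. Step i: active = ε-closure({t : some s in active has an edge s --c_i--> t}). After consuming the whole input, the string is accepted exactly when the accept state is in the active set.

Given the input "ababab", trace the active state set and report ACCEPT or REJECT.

S₀ = ε-closure({0}) = {0,2}
'a' @ 1: {3,4}
'b' @ 2: {1,2,5}  [accepting]
'a' @ 3: {3,4}
'b' @ 4: {1,2,5}  [accepting]
'a' @ 5: {3,4}
'b' @ 6: {1,2,5}  [accepting]
final: {1,2,5}; accept 1 in set

Answer: ACCEPT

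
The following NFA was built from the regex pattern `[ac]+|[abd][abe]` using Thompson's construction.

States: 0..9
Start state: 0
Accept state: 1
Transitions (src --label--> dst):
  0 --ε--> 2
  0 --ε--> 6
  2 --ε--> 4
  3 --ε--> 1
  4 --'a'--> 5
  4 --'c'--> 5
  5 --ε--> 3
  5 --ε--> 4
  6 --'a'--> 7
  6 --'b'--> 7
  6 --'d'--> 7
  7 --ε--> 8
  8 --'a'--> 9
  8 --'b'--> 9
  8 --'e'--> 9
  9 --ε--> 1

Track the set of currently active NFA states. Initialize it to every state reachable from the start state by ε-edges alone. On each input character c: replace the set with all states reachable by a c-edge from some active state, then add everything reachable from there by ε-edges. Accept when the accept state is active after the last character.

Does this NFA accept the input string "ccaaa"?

Answer: ACCEPT

Steps:
start: ε-closure({0}) = {0,2,4,6}
'c' @ 1: {1,3,4,5}  ✓accept
'c' @ 2: {1,3,4,5}  ✓accept
'a' @ 3: {1,3,4,5}  ✓accept
'a' @ 4: {1,3,4,5}  ✓accept
'a' @ 5: {1,3,4,5}  ✓accept
final: {1,3,4,5}; accept 1 in set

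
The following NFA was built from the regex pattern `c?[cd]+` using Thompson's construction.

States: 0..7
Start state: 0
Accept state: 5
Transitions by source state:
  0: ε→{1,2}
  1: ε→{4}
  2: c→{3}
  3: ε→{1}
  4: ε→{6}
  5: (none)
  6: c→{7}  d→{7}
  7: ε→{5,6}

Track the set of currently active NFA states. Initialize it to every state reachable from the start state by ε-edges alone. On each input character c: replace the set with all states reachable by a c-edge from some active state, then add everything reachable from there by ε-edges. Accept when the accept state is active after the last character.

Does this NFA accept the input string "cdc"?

Answer: ACCEPT

Derivation:
S₀ = ε-closure({0}) = {0,1,2,4,6}
'c' @ 1: {1,3,4,5,6,7}  [accepting]
'd' @ 2: {5,6,7}  [accepting]
'c' @ 3: {5,6,7}  [accepting]
end set {5,6,7} — state 5 in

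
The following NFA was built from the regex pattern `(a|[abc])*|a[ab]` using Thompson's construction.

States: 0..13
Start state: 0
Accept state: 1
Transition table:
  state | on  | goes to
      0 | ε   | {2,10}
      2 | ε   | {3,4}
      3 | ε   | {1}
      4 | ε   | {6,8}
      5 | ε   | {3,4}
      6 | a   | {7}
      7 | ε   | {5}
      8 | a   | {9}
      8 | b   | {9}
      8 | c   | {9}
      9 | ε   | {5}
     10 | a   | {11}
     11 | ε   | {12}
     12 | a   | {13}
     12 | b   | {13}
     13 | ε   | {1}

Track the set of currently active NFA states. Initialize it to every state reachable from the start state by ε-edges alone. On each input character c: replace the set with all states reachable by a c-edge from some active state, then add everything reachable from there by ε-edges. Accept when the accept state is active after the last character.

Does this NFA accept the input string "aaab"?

S₀ = ε-closure({0}) = {0,1,2,3,4,6,8,10}
'a' @ 1: {1,3,4,5,6,7,8,9,11,12}  [accepting]
'a' @ 2: {1,3,4,5,6,7,8,9,13}  [accepting]
'a' @ 3: {1,3,4,5,6,7,8,9}  [accepting]
'b' @ 4: {1,3,4,5,6,8,9}  [accepting]
final: {1,3,4,5,6,8,9}; accept 1 in set

Answer: ACCEPT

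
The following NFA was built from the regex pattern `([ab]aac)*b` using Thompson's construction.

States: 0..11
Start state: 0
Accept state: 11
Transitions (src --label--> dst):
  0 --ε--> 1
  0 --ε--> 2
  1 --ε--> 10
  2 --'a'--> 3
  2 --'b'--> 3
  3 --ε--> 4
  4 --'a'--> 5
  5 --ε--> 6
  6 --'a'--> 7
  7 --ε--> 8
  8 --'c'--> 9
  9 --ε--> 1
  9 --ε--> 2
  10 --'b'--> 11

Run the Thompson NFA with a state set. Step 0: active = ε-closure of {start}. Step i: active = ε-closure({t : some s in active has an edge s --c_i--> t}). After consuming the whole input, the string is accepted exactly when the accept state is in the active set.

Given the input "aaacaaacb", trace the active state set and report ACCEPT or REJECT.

Answer: ACCEPT

Trace:
S₀ = ε-closure({0}) = {0,1,2,10}
'a' @ 1: {3,4}
'a' @ 2: {5,6}
'a' @ 3: {7,8}
'c' @ 4: {1,2,9,10}
'a' @ 5: {3,4}
'a' @ 6: {5,6}
'a' @ 7: {7,8}
'c' @ 8: {1,2,9,10}
'b' @ 9: {3,4,11}  ✓accept
final: {3,4,11}; accept 11 in set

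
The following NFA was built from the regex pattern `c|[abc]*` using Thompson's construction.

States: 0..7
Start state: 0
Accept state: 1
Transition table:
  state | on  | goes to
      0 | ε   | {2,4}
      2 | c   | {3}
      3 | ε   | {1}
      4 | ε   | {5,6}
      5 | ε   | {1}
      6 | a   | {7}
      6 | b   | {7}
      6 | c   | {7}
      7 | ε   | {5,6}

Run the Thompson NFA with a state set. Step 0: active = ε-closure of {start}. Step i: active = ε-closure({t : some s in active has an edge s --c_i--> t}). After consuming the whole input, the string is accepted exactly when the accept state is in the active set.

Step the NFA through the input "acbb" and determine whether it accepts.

Answer: ACCEPT

Derivation:
start: ε-closure({0}) = {0,1,2,4,5,6}
'a' @ 1: {1,5,6,7}  (accept∈set)
'c' @ 2: {1,5,6,7}  (accept∈set)
'b' @ 3: {1,5,6,7}  (accept∈set)
'b' @ 4: {1,5,6,7}  (accept∈set)
end set {1,5,6,7} — state 1 in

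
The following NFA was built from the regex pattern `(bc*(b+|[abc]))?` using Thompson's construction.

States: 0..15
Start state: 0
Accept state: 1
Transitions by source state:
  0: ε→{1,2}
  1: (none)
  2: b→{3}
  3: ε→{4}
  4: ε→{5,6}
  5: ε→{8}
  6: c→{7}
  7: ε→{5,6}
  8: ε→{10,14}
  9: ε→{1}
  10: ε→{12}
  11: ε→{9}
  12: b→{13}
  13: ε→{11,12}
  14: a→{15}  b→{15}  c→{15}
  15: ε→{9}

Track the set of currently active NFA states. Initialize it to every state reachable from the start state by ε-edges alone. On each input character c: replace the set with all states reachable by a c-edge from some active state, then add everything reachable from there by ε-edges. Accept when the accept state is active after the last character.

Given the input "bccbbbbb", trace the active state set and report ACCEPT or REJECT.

start: ε-closure({0}) = {0,1,2}
'b' @ 1: {3,4,5,6,8,10,12,14}
'c' @ 2: {1,5,6,7,8,9,10,12,14,15}  ✓accept
'c' @ 3: {1,5,6,7,8,9,10,12,14,15}  ✓accept
'b' @ 4: {1,9,11,12,13,15}  ✓accept
'b' @ 5: {1,9,11,12,13}  ✓accept
'b' @ 6: {1,9,11,12,13}  ✓accept
'b' @ 7: {1,9,11,12,13}  ✓accept
'b' @ 8: {1,9,11,12,13}  ✓accept
end set {1,9,11,12,13} — state 1 in

Answer: ACCEPT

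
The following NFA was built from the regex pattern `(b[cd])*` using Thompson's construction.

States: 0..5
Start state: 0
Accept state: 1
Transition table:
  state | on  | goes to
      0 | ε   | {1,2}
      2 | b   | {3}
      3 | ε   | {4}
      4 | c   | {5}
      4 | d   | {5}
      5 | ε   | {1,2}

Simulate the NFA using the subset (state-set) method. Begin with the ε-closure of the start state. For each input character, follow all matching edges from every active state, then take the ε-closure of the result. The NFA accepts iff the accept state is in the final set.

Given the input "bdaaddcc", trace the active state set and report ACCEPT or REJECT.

Answer: REJECT

Steps:
initial (ε-close {0}): {0,1,2}
'b' @ 1: {3,4}
'd' @ 2: {1,2,5}  ✓accept
'a' @ 3: {}  — state set empty
rest 'addcc' ignored (set empty)
final: {}; accept 1 not in set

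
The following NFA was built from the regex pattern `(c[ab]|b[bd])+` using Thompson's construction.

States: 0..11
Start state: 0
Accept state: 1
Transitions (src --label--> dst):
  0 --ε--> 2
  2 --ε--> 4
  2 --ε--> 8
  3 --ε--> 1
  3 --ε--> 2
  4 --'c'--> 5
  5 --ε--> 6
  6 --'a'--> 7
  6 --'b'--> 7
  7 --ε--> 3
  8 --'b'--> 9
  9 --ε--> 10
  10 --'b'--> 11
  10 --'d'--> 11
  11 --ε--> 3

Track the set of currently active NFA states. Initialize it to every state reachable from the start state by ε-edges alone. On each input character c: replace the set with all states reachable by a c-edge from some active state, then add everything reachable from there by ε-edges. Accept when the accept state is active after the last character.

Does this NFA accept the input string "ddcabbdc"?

initial (ε-close {0}): {0,2,4,8}
'd' @ 1: {}  — dead — no transitions
rest 'dcabbdc' ignored (set empty)
final: {}; accept 1 not in set

Answer: REJECT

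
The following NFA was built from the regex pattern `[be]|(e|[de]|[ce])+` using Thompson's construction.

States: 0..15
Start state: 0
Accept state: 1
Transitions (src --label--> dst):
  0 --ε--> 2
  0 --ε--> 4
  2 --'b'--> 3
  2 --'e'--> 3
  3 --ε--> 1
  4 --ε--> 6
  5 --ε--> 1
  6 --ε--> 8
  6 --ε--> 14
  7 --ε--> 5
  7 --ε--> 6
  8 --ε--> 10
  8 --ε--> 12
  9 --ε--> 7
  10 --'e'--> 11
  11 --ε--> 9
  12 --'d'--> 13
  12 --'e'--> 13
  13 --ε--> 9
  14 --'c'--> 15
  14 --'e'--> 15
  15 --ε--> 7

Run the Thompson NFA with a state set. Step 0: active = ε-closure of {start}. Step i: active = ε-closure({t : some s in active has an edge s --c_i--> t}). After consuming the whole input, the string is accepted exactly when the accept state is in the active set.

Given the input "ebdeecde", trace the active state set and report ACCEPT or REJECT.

initial (ε-close {0}): {0,2,4,6,8,10,12,14}
'e' @ 1: {1,3,5,6,7,8,9,10,11,12,13,14,15}  (accept∈set)
'b' @ 2: {}  — no active states
rest 'deecde' ignored (set empty)
after full input: {}  (accept=1 not in)

Answer: REJECT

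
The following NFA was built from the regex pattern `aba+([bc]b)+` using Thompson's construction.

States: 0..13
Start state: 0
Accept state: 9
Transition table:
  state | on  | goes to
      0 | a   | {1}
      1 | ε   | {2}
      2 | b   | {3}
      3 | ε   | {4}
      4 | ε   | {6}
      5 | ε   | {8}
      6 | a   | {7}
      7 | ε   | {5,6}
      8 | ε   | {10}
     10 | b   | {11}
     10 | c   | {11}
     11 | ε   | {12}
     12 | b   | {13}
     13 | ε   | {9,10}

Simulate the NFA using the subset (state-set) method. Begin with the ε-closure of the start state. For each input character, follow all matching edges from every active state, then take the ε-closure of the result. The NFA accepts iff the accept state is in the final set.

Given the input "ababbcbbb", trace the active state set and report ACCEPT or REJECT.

Answer: ACCEPT

Derivation:
initial (ε-close {0}): {0}
'a' @ 1: {1,2}
'b' @ 2: {3,4,6}
'a' @ 3: {5,6,7,8,10}
'b' @ 4: {11,12}
'b' @ 5: {9,10,13}  (accept∈set)
'c' @ 6: {11,12}
'b' @ 7: {9,10,13}  (accept∈set)
'b' @ 8: {11,12}
'b' @ 9: {9,10,13}  (accept∈set)
end set {9,10,13} — state 9 in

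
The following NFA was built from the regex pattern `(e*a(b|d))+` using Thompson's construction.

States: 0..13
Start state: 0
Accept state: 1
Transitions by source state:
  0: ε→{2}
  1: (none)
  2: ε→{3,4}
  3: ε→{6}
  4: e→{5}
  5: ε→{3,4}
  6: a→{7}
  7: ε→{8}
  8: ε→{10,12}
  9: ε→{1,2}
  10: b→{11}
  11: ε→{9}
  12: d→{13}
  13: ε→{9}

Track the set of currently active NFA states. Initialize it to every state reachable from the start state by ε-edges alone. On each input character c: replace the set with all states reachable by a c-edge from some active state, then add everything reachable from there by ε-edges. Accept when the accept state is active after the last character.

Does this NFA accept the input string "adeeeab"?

initial (ε-close {0}): {0,2,3,4,6}
'a' @ 1: {7,8,10,12}
'd' @ 2: {1,2,3,4,6,9,13}  (accept∈set)
'e' @ 3: {3,4,5,6}
'e' @ 4: {3,4,5,6}
'e' @ 5: {3,4,5,6}
'a' @ 6: {7,8,10,12}
'b' @ 7: {1,2,3,4,6,9,11}  (accept∈set)
end set {1,2,3,4,6,9,11} — state 1 in

Answer: ACCEPT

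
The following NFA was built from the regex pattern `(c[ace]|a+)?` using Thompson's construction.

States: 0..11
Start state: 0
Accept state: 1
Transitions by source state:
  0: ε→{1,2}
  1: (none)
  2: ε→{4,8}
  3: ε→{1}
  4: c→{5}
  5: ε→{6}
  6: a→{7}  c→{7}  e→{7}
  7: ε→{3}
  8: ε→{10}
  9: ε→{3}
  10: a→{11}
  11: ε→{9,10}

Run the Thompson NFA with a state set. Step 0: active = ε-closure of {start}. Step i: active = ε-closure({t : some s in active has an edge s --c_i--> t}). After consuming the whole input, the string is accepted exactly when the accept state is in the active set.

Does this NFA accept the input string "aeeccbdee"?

Answer: REJECT

Steps:
start: ε-closure({0}) = {0,1,2,4,8,10}
'a' @ 1: {1,3,9,10,11}  ✓accept
'e' @ 2: {}  — state set empty
rest 'eccbdee' ignored (set empty)
after full input: {}  (accept=1 not in)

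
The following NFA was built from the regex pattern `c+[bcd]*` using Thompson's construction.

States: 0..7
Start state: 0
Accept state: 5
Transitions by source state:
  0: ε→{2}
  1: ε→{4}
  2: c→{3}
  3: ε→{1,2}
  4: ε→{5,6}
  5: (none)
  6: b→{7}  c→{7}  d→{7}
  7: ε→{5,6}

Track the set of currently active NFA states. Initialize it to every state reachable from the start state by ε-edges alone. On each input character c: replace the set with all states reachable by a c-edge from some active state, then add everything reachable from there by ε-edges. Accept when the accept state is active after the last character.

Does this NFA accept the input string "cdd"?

start: ε-closure({0}) = {0,2}
'c' @ 1: {1,2,3,4,5,6}  (accept∈set)
'd' @ 2: {5,6,7}  (accept∈set)
'd' @ 3: {5,6,7}  (accept∈set)
end set {5,6,7} — state 5 in

Answer: ACCEPT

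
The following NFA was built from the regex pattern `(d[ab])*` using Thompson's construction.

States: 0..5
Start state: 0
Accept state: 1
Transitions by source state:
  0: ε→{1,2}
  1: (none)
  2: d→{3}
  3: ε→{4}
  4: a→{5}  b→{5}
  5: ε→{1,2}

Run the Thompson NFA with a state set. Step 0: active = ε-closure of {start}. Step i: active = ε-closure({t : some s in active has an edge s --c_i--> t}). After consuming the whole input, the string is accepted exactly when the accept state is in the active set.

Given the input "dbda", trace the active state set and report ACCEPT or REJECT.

S₀ = ε-closure({0}) = {0,1,2}
'd' @ 1: {3,4}
'b' @ 2: {1,2,5}  (accept∈set)
'd' @ 3: {3,4}
'a' @ 4: {1,2,5}  (accept∈set)
final: {1,2,5}; accept 1 in set

Answer: ACCEPT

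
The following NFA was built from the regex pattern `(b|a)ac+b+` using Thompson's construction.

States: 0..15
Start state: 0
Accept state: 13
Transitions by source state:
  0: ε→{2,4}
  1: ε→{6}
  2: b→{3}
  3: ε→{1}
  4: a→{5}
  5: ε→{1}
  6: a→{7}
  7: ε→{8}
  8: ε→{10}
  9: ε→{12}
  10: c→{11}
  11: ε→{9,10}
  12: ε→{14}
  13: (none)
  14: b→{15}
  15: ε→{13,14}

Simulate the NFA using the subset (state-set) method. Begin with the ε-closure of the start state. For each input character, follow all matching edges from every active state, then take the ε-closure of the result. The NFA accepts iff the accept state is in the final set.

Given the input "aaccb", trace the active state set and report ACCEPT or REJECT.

Answer: ACCEPT

Derivation:
S₀ = ε-closure({0}) = {0,2,4}
'a' @ 1: {1,5,6}
'a' @ 2: {7,8,10}
'c' @ 3: {9,10,11,12,14}
'c' @ 4: {9,10,11,12,14}
'b' @ 5: {13,14,15}  [accepting]
final: {13,14,15}; accept 13 in set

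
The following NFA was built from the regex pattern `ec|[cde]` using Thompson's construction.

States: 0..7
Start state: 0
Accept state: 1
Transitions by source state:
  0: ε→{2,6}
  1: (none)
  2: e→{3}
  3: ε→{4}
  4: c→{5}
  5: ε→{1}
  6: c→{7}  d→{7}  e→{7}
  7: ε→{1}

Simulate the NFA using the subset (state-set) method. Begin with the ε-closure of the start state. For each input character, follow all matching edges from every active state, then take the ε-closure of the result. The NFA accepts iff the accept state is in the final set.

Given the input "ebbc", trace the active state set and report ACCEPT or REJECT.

S₀ = ε-closure({0}) = {0,2,6}
'e' @ 1: {1,3,4,7}  (accept∈set)
'b' @ 2: {}  — dead — no transitions
rest 'bc' ignored (set empty)
final: {}; accept 1 not in set

Answer: REJECT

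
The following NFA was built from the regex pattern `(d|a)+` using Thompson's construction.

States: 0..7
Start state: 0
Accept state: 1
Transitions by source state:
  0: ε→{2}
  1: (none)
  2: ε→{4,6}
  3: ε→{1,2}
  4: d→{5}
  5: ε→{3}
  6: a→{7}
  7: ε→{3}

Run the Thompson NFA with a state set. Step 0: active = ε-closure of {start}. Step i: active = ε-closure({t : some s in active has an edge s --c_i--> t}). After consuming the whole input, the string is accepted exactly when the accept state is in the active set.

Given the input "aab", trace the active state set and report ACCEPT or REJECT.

S₀ = ε-closure({0}) = {0,2,4,6}
'a' @ 1: {1,2,3,4,6,7}  [accepting]
'a' @ 2: {1,2,3,4,6,7}  [accepting]
'b' @ 3: {}  — state set empty
end set {} — state 1 not in

Answer: REJECT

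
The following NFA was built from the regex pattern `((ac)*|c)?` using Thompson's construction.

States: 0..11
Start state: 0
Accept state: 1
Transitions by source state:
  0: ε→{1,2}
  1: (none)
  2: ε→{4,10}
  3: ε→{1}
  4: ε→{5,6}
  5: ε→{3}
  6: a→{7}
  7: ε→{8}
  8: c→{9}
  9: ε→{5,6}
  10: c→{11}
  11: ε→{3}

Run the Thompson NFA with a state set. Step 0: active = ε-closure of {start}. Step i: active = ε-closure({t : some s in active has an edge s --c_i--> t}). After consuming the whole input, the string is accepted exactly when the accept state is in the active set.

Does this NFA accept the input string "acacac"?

Answer: ACCEPT

Steps:
S₀ = ε-closure({0}) = {0,1,2,3,4,5,6,10}
'a' @ 1: {7,8}
'c' @ 2: {1,3,5,6,9}  (accept∈set)
'a' @ 3: {7,8}
'c' @ 4: {1,3,5,6,9}  (accept∈set)
'a' @ 5: {7,8}
'c' @ 6: {1,3,5,6,9}  (accept∈set)
end set {1,3,5,6,9} — state 1 in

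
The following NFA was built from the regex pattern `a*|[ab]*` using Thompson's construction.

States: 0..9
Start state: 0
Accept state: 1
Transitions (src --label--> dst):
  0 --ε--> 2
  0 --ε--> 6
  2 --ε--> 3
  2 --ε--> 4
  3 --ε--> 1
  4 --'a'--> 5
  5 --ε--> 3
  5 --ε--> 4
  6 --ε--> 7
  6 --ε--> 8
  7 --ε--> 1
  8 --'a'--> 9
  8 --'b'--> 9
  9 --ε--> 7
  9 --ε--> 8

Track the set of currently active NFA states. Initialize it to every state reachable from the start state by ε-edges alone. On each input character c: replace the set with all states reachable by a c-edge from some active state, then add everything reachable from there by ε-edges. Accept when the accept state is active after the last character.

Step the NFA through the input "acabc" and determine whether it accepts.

Answer: REJECT

Steps:
S₀ = ε-closure({0}) = {0,1,2,3,4,6,7,8}
'a' @ 1: {1,3,4,5,7,8,9}  ✓accept
'c' @ 2: {}  — no active states
rest 'abc' ignored (set empty)
after full input: {}  (accept=1 not in)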